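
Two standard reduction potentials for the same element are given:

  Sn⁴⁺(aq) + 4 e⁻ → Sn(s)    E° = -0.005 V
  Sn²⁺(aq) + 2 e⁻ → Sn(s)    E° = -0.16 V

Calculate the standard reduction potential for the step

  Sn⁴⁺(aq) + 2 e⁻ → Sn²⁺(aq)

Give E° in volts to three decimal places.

Sequential free energies add, so n₃E°₃ = n₁E°₁ + n₂E°₂.
With n₃ = 4, and the known step contributing 2×(-0.16) V, the unknown satisfies 2·E° = 4×(-0.005) − 2×(-0.16) = +0.300.
E° = +0.300 / 2 = +0.150 V.

+0.150 V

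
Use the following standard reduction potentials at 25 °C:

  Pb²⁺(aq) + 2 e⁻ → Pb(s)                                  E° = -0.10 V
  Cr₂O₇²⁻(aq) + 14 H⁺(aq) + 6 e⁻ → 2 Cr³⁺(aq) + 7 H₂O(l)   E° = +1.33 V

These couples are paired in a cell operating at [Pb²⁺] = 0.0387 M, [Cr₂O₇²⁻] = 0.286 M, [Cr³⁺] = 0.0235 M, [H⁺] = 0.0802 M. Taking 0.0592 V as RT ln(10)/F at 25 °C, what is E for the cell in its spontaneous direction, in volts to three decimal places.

Cr₂O₇²⁻/Cr³⁺ is the cathode (higher E°), Pb²⁺/Pb the anode: E°cell = +1.33 − (-0.10) = +1.43 V, n = 6.
Overall: Cr₂O₇²⁻(aq) + 14 H⁺(aq) + 3 Pb(s) → 2 Cr³⁺(aq) + 7 H₂O(l) + 3 Pb²⁺(aq)
Q = [Cr³⁺]^2·[Pb²⁺]^3 / ([Cr₂O₇²⁻]·[H⁺]^14); log Q = 8.390.
E = E° − (0.0592/n) log Q = +1.43 − (0.0592/6)(8.390) = +1.347 V.

+1.347 V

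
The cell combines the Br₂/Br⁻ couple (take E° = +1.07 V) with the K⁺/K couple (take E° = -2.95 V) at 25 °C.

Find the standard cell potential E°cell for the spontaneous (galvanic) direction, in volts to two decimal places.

+4.02 V

The Br₂/Br⁻ couple has the higher reduction potential, so it is the cathode; K⁺/K is oxidised at the anode.
E°cell = E°(cathode) − E°(anode) = (+1.07) − (-2.95) = +4.02 V.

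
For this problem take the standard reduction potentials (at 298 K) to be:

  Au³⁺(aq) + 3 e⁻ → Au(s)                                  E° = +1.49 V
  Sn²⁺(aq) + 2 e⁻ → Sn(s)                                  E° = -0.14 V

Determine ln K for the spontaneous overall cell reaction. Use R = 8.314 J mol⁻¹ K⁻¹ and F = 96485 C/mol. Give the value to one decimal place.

Cathode: Au³⁺/Au; anode: Sn²⁺/Sn. E°cell = (+1.49) − (-0.14) = +1.63 V, with n = 6.
ΔG° = −nFE° = −RT ln K, so ln K = nFE°/(RT) = (6)(96485)(+1.63) / ((8.314)(298)) = 380.866.

380.9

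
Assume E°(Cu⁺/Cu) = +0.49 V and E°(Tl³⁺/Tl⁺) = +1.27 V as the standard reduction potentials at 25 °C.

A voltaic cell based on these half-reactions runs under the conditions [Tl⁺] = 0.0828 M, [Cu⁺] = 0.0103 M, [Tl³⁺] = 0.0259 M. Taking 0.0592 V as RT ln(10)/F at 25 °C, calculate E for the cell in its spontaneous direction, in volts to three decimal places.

Tl³⁺/Tl⁺ is the cathode (higher E°), Cu⁺/Cu the anode: E°cell = +1.27 − (+0.49) = +0.78 V, n = 2.
Overall: Tl³⁺(aq) + 2 Cu(s) → Tl⁺(aq) + 2 Cu⁺(aq)
Q = [Tl⁺]·[Cu⁺]^2 / ([Tl³⁺]); log Q = -3.470.
E = E° − (0.0592/n) log Q = +0.78 − (0.0592/2)(-3.470) = +0.883 V.

+0.883 V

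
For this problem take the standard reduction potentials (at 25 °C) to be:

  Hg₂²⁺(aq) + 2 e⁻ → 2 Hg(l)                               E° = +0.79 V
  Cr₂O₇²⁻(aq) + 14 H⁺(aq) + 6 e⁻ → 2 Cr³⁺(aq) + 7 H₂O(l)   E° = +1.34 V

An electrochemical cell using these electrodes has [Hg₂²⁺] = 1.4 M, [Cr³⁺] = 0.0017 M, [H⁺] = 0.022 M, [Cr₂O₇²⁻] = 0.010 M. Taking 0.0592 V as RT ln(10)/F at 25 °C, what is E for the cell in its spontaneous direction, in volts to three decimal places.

+0.352 V

Cr₂O₇²⁻/Cr³⁺ is the cathode (higher E°), Hg₂²⁺/Hg the anode: E°cell = +1.34 − (+0.79) = +0.55 V, n = 6.
Overall: Cr₂O₇²⁻(aq) + 14 H⁺(aq) + 6 Hg(l) → 2 Cr³⁺(aq) + 7 H₂O(l) + 3 Hg₂²⁺(aq)
Q = [Cr³⁺]^2·[Hg₂²⁺]^3 / ([Cr₂O₇²⁻]·[H⁺]^14); log Q = 20.105.
E = E° − (0.0592/n) log Q = +0.55 − (0.0592/6)(20.105) = +0.352 V.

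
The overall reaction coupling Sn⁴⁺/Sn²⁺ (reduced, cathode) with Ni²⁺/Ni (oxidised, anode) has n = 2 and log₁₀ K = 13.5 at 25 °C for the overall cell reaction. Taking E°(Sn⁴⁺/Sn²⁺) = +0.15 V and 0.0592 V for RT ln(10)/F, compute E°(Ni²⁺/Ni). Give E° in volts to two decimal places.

-0.25 V

E°cell = (0.0592/n)·log K = (0.0592/2)(13.5) = +0.400 V.
Since Sn⁴⁺/Sn²⁺ is the cathode and Ni²⁺/Ni the anode, E°cell = E°(Sn⁴⁺/Sn²⁺) − E°(Ni²⁺/Ni).
So E°(Ni²⁺/Ni) = E°(Sn⁴⁺/Sn²⁺) − E°cell = (+0.15) − (+0.400) = -0.25 V.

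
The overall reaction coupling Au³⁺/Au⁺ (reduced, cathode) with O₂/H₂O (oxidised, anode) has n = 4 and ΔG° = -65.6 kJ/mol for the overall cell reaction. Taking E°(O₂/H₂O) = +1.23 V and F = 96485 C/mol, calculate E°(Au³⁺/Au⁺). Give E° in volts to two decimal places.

+1.40 V

E°cell = −ΔG°/(nF) = −(-65.6×10³)/((4)(96485)) = +0.170 V.
Since Au³⁺/Au⁺ is the cathode and O₂/H₂O the anode, E°cell = E°(Au³⁺/Au⁺) − E°(O₂/H₂O).
So E°(Au³⁺/Au⁺) = E°cell + E°(O₂/H₂O) = +0.170 + (+1.23) = +1.40 V.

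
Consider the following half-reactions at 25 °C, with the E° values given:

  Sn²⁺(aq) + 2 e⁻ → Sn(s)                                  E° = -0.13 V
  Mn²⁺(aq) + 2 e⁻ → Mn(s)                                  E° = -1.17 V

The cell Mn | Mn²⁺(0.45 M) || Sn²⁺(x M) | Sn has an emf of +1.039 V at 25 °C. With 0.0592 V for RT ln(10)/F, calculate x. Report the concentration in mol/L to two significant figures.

0.42 M

Sn²⁺/Sn is the cathode, Mn²⁺/Mn the anode: E°cell = +1.04 V, n = 2.
Overall reaction: Sn²⁺(aq) + Mn(s) → Sn(s) + Mn²⁺(aq); Q = [Mn²⁺]^1/[Sn²⁺]^1.
From E = E° − (0.0592/n) log Q: log Q = (E° − E)·n/0.0592 = (+1.04 − (+1.039))·2/0.0592 = 0.0338.
So 1·log[Sn²⁺] = 1·log(0.45) − log Q = -0.3468 − (0.0338) = -0.3806; [Sn²⁺] = 10^(-0.3806) ≈ 0.42 M.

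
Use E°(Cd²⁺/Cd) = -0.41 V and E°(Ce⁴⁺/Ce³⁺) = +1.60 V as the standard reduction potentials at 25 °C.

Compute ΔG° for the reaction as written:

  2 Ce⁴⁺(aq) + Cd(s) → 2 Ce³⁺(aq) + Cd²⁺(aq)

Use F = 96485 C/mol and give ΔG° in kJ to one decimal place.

-387.9 kJ

As written, Ce⁴⁺/Ce³⁺ is reduced (cathode) and Cd²⁺/Cd is oxidised (anode), so E°cell = (+1.60) − (-0.41) = +2.01 V.
Balancing electrons gives n = 2.
ΔG° = −nFE° = −(2)(96485)(+2.01) = -387,870 J = -387.9 kJ.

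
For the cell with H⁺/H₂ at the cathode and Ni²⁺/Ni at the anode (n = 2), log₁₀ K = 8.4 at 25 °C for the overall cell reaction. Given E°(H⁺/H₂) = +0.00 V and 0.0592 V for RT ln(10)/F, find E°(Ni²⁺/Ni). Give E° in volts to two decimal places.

-0.25 V

E°cell = (0.0592/n)·log K = (0.0592/2)(8.4) = +0.249 V.
Since H⁺/H₂ is the cathode and Ni²⁺/Ni the anode, E°cell = E°(H⁺/H₂) − E°(Ni²⁺/Ni).
So E°(Ni²⁺/Ni) = E°(H⁺/H₂) − E°cell = (+0.00) − (+0.249) = -0.25 V.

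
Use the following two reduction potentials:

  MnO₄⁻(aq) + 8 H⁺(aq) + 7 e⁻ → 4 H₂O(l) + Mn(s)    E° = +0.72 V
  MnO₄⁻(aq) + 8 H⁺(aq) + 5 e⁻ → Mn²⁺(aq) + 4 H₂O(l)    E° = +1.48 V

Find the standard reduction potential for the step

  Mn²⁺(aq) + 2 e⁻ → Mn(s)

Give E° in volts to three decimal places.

Sequential free energies add, so n₃E°₃ = n₁E°₁ + n₂E°₂.
With n₃ = 7, and the known step contributing 5×(+1.48) V, the unknown satisfies 2·E° = 7×(+0.72) − 5×(+1.48) = -2.360.
E° = -2.360 / 2 = -1.180 V.

-1.180 V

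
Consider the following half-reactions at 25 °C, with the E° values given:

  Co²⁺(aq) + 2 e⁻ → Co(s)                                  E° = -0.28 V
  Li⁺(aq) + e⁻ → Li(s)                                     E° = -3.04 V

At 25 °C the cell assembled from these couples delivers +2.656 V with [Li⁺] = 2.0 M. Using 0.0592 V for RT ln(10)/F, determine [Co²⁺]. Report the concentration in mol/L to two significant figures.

Co²⁺/Co is the cathode, Li⁺/Li the anode: E°cell = +2.76 V, n = 2.
Overall reaction: Co²⁺(aq) + 2 Li(s) → Co(s) + 2 Li⁺(aq); Q = [Li⁺]^2/[Co²⁺]^1.
From E = E° − (0.0592/n) log Q: log Q = (E° − E)·n/0.0592 = (+2.76 − (+2.656))·2/0.0592 = 3.5135.
So 1·log[Co²⁺] = 2·log(2) − log Q = 0.6021 − (3.5135) = -2.9114; [Co²⁺] = 10^(-2.9114) ≈ 0.0012 M.

0.0012 M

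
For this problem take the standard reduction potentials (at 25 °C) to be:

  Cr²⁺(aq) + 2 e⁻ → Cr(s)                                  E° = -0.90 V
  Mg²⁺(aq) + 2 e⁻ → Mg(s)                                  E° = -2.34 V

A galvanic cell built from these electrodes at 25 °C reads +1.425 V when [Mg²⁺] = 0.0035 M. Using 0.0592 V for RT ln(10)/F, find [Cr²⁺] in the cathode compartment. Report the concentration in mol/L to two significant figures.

0.0011 M

Cr²⁺/Cr is the cathode, Mg²⁺/Mg the anode: E°cell = +1.44 V, n = 2.
Overall reaction: Cr²⁺(aq) + Mg(s) → Cr(s) + Mg²⁺(aq); Q = [Mg²⁺]^1/[Cr²⁺]^1.
From E = E° − (0.0592/n) log Q: log Q = (E° − E)·n/0.0592 = (+1.44 − (+1.425))·2/0.0592 = 0.5068.
So 1·log[Cr²⁺] = 1·log(0.0035) − log Q = -2.4559 − (0.5068) = -2.9627; [Cr²⁺] = 10^(-2.9627) ≈ 0.0011 M.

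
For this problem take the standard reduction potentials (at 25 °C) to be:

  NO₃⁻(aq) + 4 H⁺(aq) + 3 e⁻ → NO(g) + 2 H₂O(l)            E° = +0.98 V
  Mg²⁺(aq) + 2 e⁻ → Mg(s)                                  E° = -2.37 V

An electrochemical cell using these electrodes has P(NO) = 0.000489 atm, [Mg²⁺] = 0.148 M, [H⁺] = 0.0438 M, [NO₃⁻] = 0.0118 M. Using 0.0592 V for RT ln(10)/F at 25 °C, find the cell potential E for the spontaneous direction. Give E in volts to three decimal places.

NO₃⁻/NO is the cathode (higher E°), Mg²⁺/Mg the anode: E°cell = +0.98 − (-2.37) = +3.35 V, n = 6.
Overall: 2 NO₃⁻(aq) + 8 H⁺(aq) + 3 Mg(s) → 2 NO(g) + 4 H₂O(l) + 3 Mg²⁺(aq)
Q = P(NO)^2·[Mg²⁺]^3 / ([NO₃⁻]^2·[H⁺]^8); log Q = 5.614.
E = E° − (0.0592/n) log Q = +3.35 − (0.0592/6)(5.614) = +3.295 V.

+3.295 V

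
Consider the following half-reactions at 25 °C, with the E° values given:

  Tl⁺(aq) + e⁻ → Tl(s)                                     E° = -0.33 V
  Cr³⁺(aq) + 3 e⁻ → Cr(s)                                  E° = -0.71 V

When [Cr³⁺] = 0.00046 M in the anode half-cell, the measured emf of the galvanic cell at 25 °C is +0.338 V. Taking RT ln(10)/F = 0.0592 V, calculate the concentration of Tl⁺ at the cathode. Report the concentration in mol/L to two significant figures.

0.015 M

Tl⁺/Tl is the cathode, Cr³⁺/Cr the anode: E°cell = +0.38 V, n = 3.
Overall reaction: 3 Tl⁺(aq) + Cr(s) → 3 Tl(s) + Cr³⁺(aq); Q = [Cr³⁺]^1/[Tl⁺]^3.
From E = E° − (0.0592/n) log Q: log Q = (E° − E)·n/0.0592 = (+0.38 − (+0.338))·3/0.0592 = 2.1284.
So 3·log[Tl⁺] = 1·log(0.00046) − log Q = -3.3372 − (2.1284) = -5.4656; log[Tl⁺] = -5.4656 / 3 = -1.8219; [Tl⁺] = 10^(-1.8219) ≈ 0.015 M.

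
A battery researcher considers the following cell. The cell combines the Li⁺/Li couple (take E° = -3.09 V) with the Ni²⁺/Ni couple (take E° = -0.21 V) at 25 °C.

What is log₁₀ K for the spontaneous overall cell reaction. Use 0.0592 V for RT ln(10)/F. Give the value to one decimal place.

97.3

Cathode: Ni²⁺/Ni; anode: Li⁺/Li. E°cell = +2.88 V, n = 2.
log K = nE°cell / 0.0592 = (2)(+2.88) / 0.0592 = 97.3.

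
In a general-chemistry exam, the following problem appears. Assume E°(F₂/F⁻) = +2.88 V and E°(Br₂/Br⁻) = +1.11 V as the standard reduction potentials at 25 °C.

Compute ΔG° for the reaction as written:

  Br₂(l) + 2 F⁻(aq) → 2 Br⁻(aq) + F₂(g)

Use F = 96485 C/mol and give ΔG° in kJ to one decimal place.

+341.6 kJ

As written, Br₂/Br⁻ is reduced (cathode) and F₂/F⁻ is oxidised (anode), so E°cell = (+1.11) − (+2.88) = -1.77 V.
Balancing electrons gives n = 2.
ΔG° = −nFE° = −(2)(96485)(-1.77) = 341,557 J = +341.6 kJ.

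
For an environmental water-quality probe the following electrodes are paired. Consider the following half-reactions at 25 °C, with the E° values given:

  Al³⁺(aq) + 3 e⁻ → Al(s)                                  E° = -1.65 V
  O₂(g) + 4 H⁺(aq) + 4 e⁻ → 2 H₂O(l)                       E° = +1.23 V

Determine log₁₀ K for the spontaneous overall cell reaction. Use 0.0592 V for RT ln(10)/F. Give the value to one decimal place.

Cathode: O₂/H₂O; anode: Al³⁺/Al. E°cell = +2.88 V, n = 12.
log K = nE°cell / 0.0592 = (12)(+2.88) / 0.0592 = 583.8.

583.8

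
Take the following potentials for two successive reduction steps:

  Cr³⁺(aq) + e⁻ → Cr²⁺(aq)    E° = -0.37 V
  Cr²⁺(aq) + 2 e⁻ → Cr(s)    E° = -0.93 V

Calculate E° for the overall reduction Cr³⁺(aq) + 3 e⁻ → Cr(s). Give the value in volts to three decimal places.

Adding the free-energy changes (−nFE°) of the two steps gives −n₃FE°₃ = −n₁FE°₁ − n₂FE°₂.
E°₃ = (1×-0.37 + 2×-0.93) / 3 = (-2.230) / 3 = -0.743 V.
Simply averaging or adding the two E° values would be wrong; the electron-weighted sum is required.

-0.743 V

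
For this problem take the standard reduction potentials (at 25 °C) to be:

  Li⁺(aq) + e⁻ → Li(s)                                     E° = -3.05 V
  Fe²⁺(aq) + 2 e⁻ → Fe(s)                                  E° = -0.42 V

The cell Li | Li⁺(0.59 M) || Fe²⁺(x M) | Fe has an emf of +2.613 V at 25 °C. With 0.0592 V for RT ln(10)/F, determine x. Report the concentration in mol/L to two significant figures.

0.093 M

Fe²⁺/Fe is the cathode, Li⁺/Li the anode: E°cell = +2.63 V, n = 2.
Overall reaction: Fe²⁺(aq) + 2 Li(s) → Fe(s) + 2 Li⁺(aq); Q = [Li⁺]^2/[Fe²⁺]^1.
From E = E° − (0.0592/n) log Q: log Q = (E° − E)·n/0.0592 = (+2.63 − (+2.613))·2/0.0592 = 0.5743.
So 1·log[Fe²⁺] = 2·log(0.59) − log Q = -0.4583 − (0.5743) = -1.0326; [Fe²⁺] = 10^(-1.0326) ≈ 0.093 M.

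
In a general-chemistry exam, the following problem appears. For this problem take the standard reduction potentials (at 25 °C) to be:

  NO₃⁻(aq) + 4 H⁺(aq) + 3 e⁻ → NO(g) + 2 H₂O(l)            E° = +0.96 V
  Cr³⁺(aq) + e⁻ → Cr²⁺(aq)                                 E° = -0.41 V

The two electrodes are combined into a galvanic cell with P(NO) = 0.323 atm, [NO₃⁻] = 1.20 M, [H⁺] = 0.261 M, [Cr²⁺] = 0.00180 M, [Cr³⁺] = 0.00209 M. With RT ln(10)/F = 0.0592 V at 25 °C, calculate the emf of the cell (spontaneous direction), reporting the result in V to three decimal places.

+1.331 V

NO₃⁻/NO is the cathode (higher E°), Cr³⁺/Cr²⁺ the anode: E°cell = +0.96 − (-0.41) = +1.37 V, n = 3.
Overall: NO₃⁻(aq) + 4 H⁺(aq) + 3 Cr²⁺(aq) → NO(g) + 2 H₂O(l) + 3 Cr³⁺(aq)
Q = P(NO)·[Cr³⁺]^3 / ([NO₃⁻]·[H⁺]^4·[Cr²⁺]^3); log Q = 1.958.
E = E° − (0.0592/n) log Q = +1.37 − (0.0592/3)(1.958) = +1.331 V.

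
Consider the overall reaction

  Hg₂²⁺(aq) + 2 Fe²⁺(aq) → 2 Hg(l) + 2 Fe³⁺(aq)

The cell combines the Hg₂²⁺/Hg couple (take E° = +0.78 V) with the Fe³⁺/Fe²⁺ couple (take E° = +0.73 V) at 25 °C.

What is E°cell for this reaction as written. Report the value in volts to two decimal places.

+0.05 V

The Hg₂²⁺/Hg couple has the higher reduction potential, so it is the cathode; Fe³⁺/Fe²⁺ is oxidised at the anode.
E°cell = E°(cathode) − E°(anode) = (+0.78) − (+0.73) = +0.05 V.
Since E°cell > 0, the reaction is spontaneous under standard conditions.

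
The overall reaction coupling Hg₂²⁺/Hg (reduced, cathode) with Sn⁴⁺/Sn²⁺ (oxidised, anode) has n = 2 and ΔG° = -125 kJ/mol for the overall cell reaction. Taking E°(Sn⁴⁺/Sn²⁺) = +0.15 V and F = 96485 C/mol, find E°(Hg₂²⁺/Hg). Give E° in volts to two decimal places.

+0.80 V

E°cell = −ΔG°/(nF) = −(-125×10³)/((2)(96485)) = +0.648 V.
Since Hg₂²⁺/Hg is the cathode and Sn⁴⁺/Sn²⁺ the anode, E°cell = E°(Hg₂²⁺/Hg) − E°(Sn⁴⁺/Sn²⁺).
So E°(Hg₂²⁺/Hg) = E°cell + E°(Sn⁴⁺/Sn²⁺) = +0.648 + (+0.15) = +0.80 V.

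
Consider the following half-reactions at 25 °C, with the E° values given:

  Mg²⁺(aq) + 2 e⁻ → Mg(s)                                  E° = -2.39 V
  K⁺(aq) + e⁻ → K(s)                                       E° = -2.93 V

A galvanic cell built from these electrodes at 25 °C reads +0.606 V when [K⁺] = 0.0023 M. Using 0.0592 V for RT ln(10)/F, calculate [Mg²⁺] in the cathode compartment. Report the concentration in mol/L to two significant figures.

Mg²⁺/Mg is the cathode, K⁺/K the anode: E°cell = +0.54 V, n = 2.
Overall reaction: Mg²⁺(aq) + 2 K(s) → Mg(s) + 2 K⁺(aq); Q = [K⁺]^2/[Mg²⁺]^1.
From E = E° − (0.0592/n) log Q: log Q = (E° − E)·n/0.0592 = (+0.54 − (+0.606))·2/0.0592 = -2.2297.
So 1·log[Mg²⁺] = 2·log(0.0023) − log Q = -5.2765 − (-2.2297) = -3.0468; [Mg²⁺] = 10^(-3.0468) ≈ 0.00090 M.

0.00090 M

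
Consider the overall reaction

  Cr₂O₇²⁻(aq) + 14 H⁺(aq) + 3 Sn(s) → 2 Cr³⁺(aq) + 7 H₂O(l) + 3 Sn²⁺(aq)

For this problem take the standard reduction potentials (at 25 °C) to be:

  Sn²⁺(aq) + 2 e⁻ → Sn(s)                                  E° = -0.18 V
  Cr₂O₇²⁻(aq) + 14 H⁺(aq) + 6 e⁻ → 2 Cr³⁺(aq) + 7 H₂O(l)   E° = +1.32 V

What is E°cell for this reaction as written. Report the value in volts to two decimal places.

The Cr₂O₇²⁻/Cr³⁺ couple has the higher reduction potential, so it is the cathode; Sn²⁺/Sn is oxidised at the anode.
E°cell = E°(cathode) − E°(anode) = (+1.32) − (-0.18) = +1.50 V.
Since E°cell > 0, the reaction is spontaneous under standard conditions.

+1.50 V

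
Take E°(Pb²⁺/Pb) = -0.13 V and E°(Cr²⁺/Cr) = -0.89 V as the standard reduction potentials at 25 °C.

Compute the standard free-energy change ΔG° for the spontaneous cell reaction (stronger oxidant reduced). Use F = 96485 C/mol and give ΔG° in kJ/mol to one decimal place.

-146.7 kJ/mol

Pb²⁺/Pb (E° = -0.13 V) is the cathode; Cr²⁺/Cr (E° = -0.89 V) is the anode, so E°cell = +0.76 V.
Balancing electrons gives n = 2 (lcm of 2 and 2).
ΔG° = −nFE° = −(2)(96485)(+0.76) = -146,657 J = -146.7 kJ/mol.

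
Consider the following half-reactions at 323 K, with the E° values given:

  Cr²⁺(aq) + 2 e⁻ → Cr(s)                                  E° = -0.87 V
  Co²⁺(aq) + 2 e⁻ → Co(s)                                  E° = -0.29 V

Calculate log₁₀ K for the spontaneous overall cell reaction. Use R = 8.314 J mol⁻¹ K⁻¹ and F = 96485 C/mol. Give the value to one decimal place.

Cathode: Co²⁺/Co; anode: Cr²⁺/Cr. E°cell = (-0.29) − (-0.87) = +0.58 V, with n = 2.
ΔG° = −nFE° = −RT ln K, so ln K = nFE°/(RT) = (2)(96485)(+0.58) / ((8.314)(323)) = 41.678.
log₁₀ K = 41.678 / ln 10 = 18.1.

18.1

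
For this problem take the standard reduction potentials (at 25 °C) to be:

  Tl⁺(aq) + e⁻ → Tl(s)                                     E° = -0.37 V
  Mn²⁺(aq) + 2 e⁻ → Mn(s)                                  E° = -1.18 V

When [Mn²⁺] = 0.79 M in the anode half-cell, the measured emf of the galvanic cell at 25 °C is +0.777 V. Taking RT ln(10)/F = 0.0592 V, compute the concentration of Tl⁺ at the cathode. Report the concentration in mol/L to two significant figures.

Tl⁺/Tl is the cathode, Mn²⁺/Mn the anode: E°cell = +0.81 V, n = 2.
Overall reaction: 2 Tl⁺(aq) + Mn(s) → 2 Tl(s) + Mn²⁺(aq); Q = [Mn²⁺]^1/[Tl⁺]^2.
From E = E° − (0.0592/n) log Q: log Q = (E° − E)·n/0.0592 = (+0.81 − (+0.777))·2/0.0592 = 1.1149.
So 2·log[Tl⁺] = 1·log(0.79) − log Q = -0.1024 − (1.1149) = -1.2173; log[Tl⁺] = -1.2173 / 2 = -0.6087; [Tl⁺] = 10^(-0.6087) ≈ 0.25 M.

0.25 M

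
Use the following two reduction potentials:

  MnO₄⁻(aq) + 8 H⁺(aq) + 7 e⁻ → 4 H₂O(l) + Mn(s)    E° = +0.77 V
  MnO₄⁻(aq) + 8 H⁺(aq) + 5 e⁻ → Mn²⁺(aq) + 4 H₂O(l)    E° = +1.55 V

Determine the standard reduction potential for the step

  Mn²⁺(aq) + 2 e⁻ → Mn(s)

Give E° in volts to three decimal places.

-1.180 V

Sequential free energies add, so n₃E°₃ = n₁E°₁ + n₂E°₂.
With n₃ = 7, and the known step contributing 5×(+1.55) V, the unknown satisfies 2·E° = 7×(+0.77) − 5×(+1.55) = -2.360.
E° = -2.360 / 2 = -1.180 V.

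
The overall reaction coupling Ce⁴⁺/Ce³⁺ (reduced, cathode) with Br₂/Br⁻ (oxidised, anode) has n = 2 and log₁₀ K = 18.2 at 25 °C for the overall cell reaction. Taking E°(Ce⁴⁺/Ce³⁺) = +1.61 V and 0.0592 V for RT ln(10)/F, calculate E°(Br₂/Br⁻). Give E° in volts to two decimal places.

E°cell = (0.0592/n)·log K = (0.0592/2)(18.2) = +0.539 V.
Since Ce⁴⁺/Ce³⁺ is the cathode and Br₂/Br⁻ the anode, E°cell = E°(Ce⁴⁺/Ce³⁺) − E°(Br₂/Br⁻).
So E°(Br₂/Br⁻) = E°(Ce⁴⁺/Ce³⁺) − E°cell = (+1.61) − (+0.539) = +1.07 V.

+1.07 V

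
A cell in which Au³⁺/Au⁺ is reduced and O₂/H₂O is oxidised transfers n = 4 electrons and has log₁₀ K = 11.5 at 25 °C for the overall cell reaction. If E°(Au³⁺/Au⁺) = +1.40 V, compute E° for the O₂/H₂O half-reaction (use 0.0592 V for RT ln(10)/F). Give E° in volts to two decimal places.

E°cell = (0.0592/n)·log K = (0.0592/4)(11.5) = +0.170 V.
Since Au³⁺/Au⁺ is the cathode and O₂/H₂O the anode, E°cell = E°(Au³⁺/Au⁺) − E°(O₂/H₂O).
So E°(O₂/H₂O) = E°(Au³⁺/Au⁺) − E°cell = (+1.40) − (+0.170) = +1.23 V.

+1.23 V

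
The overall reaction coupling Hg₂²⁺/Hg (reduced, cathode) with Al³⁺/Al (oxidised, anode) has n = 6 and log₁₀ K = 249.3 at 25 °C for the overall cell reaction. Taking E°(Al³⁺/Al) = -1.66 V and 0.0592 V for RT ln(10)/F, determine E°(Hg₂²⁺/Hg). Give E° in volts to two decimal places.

E°cell = (0.0592/n)·log K = (0.0592/6)(249.3) = +2.460 V.
Since Hg₂²⁺/Hg is the cathode and Al³⁺/Al the anode, E°cell = E°(Hg₂²⁺/Hg) − E°(Al³⁺/Al).
So E°(Hg₂²⁺/Hg) = E°cell + E°(Al³⁺/Al) = +2.460 + (-1.66) = +0.80 V.

+0.80 V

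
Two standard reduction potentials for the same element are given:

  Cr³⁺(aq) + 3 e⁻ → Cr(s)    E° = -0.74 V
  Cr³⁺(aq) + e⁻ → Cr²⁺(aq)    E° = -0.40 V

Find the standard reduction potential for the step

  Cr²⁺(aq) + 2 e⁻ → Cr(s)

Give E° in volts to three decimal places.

Sequential free energies add, so n₃E°₃ = n₁E°₁ + n₂E°₂.
With n₃ = 3, and the known step contributing 1×(-0.40) V, the unknown satisfies 2·E° = 3×(-0.74) − 1×(-0.40) = -1.820.
E° = -1.820 / 2 = -0.910 V.

-0.910 V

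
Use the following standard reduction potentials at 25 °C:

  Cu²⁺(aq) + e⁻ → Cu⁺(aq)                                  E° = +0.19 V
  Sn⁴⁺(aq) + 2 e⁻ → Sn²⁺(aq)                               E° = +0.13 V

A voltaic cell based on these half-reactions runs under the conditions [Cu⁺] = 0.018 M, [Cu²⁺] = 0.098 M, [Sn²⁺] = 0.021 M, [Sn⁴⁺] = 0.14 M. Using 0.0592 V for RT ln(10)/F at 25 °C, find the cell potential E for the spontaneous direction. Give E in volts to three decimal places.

+0.079 V

Cu²⁺/Cu⁺ is the cathode (higher E°), Sn⁴⁺/Sn²⁺ the anode: E°cell = +0.19 − (+0.13) = +0.06 V, n = 2.
Overall: 2 Cu²⁺(aq) + Sn²⁺(aq) → 2 Cu⁺(aq) + Sn⁴⁺(aq)
Q = [Cu⁺]^2·[Sn⁴⁺] / ([Cu²⁺]^2·[Sn²⁺]); log Q = -0.648.
E = E° − (0.0592/n) log Q = +0.06 − (0.0592/2)(-0.648) = +0.079 V.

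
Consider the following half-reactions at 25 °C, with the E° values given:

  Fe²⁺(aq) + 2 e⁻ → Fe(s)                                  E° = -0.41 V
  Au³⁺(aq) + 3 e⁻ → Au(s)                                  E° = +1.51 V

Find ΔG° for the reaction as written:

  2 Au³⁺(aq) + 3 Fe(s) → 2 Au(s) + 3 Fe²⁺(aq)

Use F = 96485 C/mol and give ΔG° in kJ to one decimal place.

-1111.5 kJ

As written, Au³⁺/Au is reduced (cathode) and Fe²⁺/Fe is oxidised (anode), so E°cell = (+1.51) − (-0.41) = +1.92 V.
Balancing electrons gives n = 6.
ΔG° = −nFE° = −(6)(96485)(+1.92) = -1,111,507 J = -1111.5 kJ.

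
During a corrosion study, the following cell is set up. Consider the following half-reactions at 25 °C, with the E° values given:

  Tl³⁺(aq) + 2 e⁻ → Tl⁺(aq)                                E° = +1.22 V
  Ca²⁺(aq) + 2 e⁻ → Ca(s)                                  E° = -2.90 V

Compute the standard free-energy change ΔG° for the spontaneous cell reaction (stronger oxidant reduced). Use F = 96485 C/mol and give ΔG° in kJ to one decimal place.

Tl³⁺/Tl⁺ (E° = +1.22 V) is the cathode; Ca²⁺/Ca (E° = -2.90 V) is the anode, so E°cell = +4.12 V.
Balancing electrons gives n = 2 (lcm of 2 and 2).
ΔG° = −nFE° = −(2)(96485)(+4.12) = -795,036 J = -795.0 kJ.

-795.0 kJ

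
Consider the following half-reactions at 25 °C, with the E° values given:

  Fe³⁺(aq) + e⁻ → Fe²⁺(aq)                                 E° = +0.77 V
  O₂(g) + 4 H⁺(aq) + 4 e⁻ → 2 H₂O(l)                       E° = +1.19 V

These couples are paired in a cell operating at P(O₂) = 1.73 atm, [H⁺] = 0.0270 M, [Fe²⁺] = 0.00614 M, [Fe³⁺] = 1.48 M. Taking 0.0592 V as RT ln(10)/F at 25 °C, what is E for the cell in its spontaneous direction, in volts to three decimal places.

+0.190 V

O₂/H₂O is the cathode (higher E°), Fe³⁺/Fe²⁺ the anode: E°cell = +1.19 − (+0.77) = +0.42 V, n = 4.
Overall: O₂(g) + 4 H⁺(aq) + 4 Fe²⁺(aq) → 2 H₂O(l) + 4 Fe³⁺(aq)
Q = [Fe³⁺]^4 / (P(O₂)·[H⁺]^4·[Fe²⁺]^4); log Q = 15.565.
E = E° − (0.0592/n) log Q = +0.42 − (0.0592/4)(15.565) = +0.190 V.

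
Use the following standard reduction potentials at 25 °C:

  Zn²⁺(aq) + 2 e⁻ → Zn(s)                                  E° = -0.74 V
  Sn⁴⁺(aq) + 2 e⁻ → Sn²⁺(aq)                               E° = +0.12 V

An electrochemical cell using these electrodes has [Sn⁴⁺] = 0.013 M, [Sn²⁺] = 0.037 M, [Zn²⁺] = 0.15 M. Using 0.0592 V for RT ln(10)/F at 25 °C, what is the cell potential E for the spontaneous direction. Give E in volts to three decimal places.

+0.871 V

Sn⁴⁺/Sn²⁺ is the cathode (higher E°), Zn²⁺/Zn the anode: E°cell = +0.12 − (-0.74) = +0.86 V, n = 2.
Overall: Sn⁴⁺(aq) + Zn(s) → Sn²⁺(aq) + Zn²⁺(aq)
Q = [Sn²⁺]·[Zn²⁺] / ([Sn⁴⁺]); log Q = -0.370.
E = E° − (0.0592/n) log Q = +0.86 − (0.0592/2)(-0.370) = +0.871 V.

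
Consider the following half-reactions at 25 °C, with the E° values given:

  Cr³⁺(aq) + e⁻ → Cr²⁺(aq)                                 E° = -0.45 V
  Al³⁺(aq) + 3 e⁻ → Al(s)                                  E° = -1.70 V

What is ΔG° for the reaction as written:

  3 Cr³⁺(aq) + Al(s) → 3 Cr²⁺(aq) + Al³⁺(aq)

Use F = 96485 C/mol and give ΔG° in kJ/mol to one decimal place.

As written, Cr³⁺/Cr²⁺ is reduced (cathode) and Al³⁺/Al is oxidised (anode), so E°cell = (-0.45) − (-1.70) = +1.25 V.
Balancing electrons gives n = 3.
ΔG° = −nFE° = −(3)(96485)(+1.25) = -361,819 J = -361.8 kJ/mol.

-361.8 kJ/mol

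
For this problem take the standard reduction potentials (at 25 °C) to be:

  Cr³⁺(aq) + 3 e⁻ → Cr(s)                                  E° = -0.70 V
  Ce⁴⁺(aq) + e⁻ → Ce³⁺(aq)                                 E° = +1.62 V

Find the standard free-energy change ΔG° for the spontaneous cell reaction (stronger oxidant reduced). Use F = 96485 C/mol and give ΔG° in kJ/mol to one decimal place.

-671.5 kJ/mol

Ce⁴⁺/Ce³⁺ (E° = +1.62 V) is the cathode; Cr³⁺/Cr (E° = -0.70 V) is the anode, so E°cell = +2.32 V.
Balancing electrons gives n = 3 (lcm of 1 and 3).
ΔG° = −nFE° = −(3)(96485)(+2.32) = -671,536 J = -671.5 kJ/mol.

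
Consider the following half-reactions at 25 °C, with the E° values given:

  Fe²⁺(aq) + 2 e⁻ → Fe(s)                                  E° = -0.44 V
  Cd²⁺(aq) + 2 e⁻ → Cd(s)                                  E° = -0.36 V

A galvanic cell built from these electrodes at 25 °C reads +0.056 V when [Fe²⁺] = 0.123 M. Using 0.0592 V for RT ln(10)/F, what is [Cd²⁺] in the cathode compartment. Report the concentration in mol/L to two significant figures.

0.019 M

Cd²⁺/Cd is the cathode, Fe²⁺/Fe the anode: E°cell = +0.08 V, n = 2.
Overall reaction: Cd²⁺(aq) + Fe(s) → Cd(s) + Fe²⁺(aq); Q = [Fe²⁺]^1/[Cd²⁺]^1.
From E = E° − (0.0592/n) log Q: log Q = (E° − E)·n/0.0592 = (+0.08 − (+0.056))·2/0.0592 = 0.8108.
So 1·log[Cd²⁺] = 1·log(0.123) − log Q = -0.9101 − (0.8108) = -1.7209; [Cd²⁺] = 10^(-1.7209) ≈ 0.019 M.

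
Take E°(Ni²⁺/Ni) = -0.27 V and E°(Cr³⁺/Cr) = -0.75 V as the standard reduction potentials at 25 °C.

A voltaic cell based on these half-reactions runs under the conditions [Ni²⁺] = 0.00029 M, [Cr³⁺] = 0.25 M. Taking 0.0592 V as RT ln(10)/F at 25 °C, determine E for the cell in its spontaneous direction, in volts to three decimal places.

+0.387 V

Ni²⁺/Ni is the cathode (higher E°), Cr³⁺/Cr the anode: E°cell = -0.27 − (-0.75) = +0.48 V, n = 6.
Overall: 3 Ni²⁺(aq) + 2 Cr(s) → 3 Ni(s) + 2 Cr³⁺(aq)
Q = [Cr³⁺]^2 / ([Ni²⁺]^3); log Q = 9.409.
E = E° − (0.0592/n) log Q = +0.48 − (0.0592/6)(9.409) = +0.387 V.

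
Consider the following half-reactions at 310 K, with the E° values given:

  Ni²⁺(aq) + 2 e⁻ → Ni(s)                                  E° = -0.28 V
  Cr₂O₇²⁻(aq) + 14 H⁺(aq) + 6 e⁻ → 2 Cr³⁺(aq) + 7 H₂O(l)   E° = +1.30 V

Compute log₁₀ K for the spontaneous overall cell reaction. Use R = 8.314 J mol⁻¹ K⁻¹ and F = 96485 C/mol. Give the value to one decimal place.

Cathode: Cr₂O₇²⁻/Cr³⁺; anode: Ni²⁺/Ni. E°cell = (+1.30) − (-0.28) = +1.58 V, with n = 6.
ΔG° = −nFE° = −RT ln K, so ln K = nFE°/(RT) = (6)(96485)(+1.58) / ((8.314)(310)) = 354.892.
log₁₀ K = 354.892 / ln 10 = 154.1.

154.1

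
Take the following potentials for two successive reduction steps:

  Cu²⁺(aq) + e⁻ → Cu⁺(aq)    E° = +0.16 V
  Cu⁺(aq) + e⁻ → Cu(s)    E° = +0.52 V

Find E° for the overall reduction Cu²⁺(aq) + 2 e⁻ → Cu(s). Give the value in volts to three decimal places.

+0.340 V

Since ΔG° = −nFE° is additive over sequential reductions, n₃E°₃ = n₁E°₁ + n₂E°₂.
E°₃ = (1×+0.16 + 1×+0.52) / 2 = (+0.680) / 2 = +0.340 V.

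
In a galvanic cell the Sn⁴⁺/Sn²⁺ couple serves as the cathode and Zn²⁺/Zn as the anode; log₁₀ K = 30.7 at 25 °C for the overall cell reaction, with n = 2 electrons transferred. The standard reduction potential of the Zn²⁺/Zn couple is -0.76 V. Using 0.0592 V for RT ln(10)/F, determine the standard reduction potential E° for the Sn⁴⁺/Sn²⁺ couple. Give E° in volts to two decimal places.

E°cell = (0.0592/n)·log K = (0.0592/2)(30.7) = +0.909 V.
Since Sn⁴⁺/Sn²⁺ is the cathode and Zn²⁺/Zn the anode, E°cell = E°(Sn⁴⁺/Sn²⁺) − E°(Zn²⁺/Zn).
So E°(Sn⁴⁺/Sn²⁺) = E°cell + E°(Zn²⁺/Zn) = +0.909 + (-0.76) = +0.15 V.

+0.15 V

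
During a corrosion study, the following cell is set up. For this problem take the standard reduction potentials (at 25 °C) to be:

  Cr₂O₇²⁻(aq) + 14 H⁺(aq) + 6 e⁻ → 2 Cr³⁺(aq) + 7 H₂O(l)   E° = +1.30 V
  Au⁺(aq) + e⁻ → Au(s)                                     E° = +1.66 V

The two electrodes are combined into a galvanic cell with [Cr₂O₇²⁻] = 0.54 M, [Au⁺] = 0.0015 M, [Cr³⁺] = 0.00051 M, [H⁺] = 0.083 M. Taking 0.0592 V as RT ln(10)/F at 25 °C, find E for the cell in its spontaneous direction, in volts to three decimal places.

+0.280 V

Au⁺/Au is the cathode (higher E°), Cr₂O₇²⁻/Cr³⁺ the anode: E°cell = +1.66 − (+1.30) = +0.36 V, n = 6.
Overall: 6 Au⁺(aq) + 2 Cr³⁺(aq) + 7 H₂O(l) → 6 Au(s) + Cr₂O₇²⁻(aq) + 14 H⁺(aq)
Q = [Cr₂O₇²⁻]·[H⁺]^14 / ([Au⁺]^6·[Cr³⁺]^2); log Q = 8.128.
E = E° − (0.0592/n) log Q = +0.36 − (0.0592/6)(8.128) = +0.280 V.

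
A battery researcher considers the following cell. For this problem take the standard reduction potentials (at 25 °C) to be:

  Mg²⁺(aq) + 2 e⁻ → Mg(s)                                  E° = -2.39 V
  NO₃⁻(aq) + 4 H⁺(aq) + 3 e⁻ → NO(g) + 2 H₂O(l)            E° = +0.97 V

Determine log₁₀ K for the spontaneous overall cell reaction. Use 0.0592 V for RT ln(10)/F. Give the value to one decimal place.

340.5

Cathode: NO₃⁻/NO; anode: Mg²⁺/Mg. E°cell = +3.36 V, n = 6.
log K = nE°cell / 0.0592 = (6)(+3.36) / 0.0592 = 340.5.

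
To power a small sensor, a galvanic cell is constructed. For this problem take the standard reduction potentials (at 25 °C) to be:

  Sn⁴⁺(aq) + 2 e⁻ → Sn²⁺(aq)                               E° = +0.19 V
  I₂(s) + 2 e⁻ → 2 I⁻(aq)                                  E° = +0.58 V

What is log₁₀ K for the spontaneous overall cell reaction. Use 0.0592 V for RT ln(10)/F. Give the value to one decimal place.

13.2

Cathode: I₂/I⁻; anode: Sn⁴⁺/Sn²⁺. E°cell = +0.39 V, n = 2.
log K = nE°cell / 0.0592 = (2)(+0.39) / 0.0592 = 13.2.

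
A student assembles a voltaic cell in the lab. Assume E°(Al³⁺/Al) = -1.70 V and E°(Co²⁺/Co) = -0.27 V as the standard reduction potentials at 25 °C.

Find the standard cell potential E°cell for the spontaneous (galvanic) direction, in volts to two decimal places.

The Co²⁺/Co couple has the higher reduction potential, so it is the cathode; Al³⁺/Al is oxidised at the anode.
E°cell = E°(cathode) − E°(anode) = (-0.27) − (-1.70) = +1.43 V.
Since E°cell > 0, the reaction is spontaneous under standard conditions.

+1.43 V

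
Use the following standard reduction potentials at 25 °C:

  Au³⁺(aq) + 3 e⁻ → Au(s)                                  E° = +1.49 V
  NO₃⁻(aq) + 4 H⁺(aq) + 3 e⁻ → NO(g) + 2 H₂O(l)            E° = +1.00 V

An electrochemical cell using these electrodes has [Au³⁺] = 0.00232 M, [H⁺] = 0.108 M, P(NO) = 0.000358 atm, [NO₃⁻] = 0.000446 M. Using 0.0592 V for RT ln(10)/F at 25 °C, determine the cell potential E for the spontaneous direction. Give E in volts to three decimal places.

Au³⁺/Au is the cathode (higher E°), NO₃⁻/NO the anode: E°cell = +1.49 − (+1.00) = +0.49 V, n = 3.
Overall: Au³⁺(aq) + NO(g) + 2 H₂O(l) → Au(s) + NO₃⁻(aq) + 4 H⁺(aq)
Q = [NO₃⁻]·[H⁺]^4 / ([Au³⁺]·P(NO)); log Q = -1.136.
E = E° − (0.0592/n) log Q = +0.49 − (0.0592/3)(-1.136) = +0.512 V.

+0.512 V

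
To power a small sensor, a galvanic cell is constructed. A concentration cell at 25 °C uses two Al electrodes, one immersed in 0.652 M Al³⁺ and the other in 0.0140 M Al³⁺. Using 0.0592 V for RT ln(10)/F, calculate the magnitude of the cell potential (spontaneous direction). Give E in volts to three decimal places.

+0.033 V

For a concentration cell E°cell = 0. The 0.652 M side is the cathode (reduction is favoured where [Al³⁺] is higher).
With n = 3, E = −(0.0592/3) log([Al³⁺]ₐₙ/[Al³⁺]꜀ₐₜ) = −(0.0592/3) log(0.014/0.652) = −(0.0592/3)(-1.668) = +0.033 V.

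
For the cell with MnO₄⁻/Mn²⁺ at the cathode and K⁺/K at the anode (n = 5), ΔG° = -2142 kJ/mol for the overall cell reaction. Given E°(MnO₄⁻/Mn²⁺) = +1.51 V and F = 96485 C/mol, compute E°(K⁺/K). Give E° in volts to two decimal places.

E°cell = −ΔG°/(nF) = −(-2142×10³)/((5)(96485)) = +4.440 V.
Since MnO₄⁻/Mn²⁺ is the cathode and K⁺/K the anode, E°cell = E°(MnO₄⁻/Mn²⁺) − E°(K⁺/K).
So E°(K⁺/K) = E°(MnO₄⁻/Mn²⁺) − E°cell = (+1.51) − (+4.440) = -2.93 V.

-2.93 V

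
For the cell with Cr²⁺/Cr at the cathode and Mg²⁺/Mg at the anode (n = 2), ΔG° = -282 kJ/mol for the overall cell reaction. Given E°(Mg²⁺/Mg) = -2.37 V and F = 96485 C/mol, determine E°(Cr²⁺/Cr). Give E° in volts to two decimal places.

-0.91 V

E°cell = −ΔG°/(nF) = −(-282×10³)/((2)(96485)) = +1.461 V.
Since Cr²⁺/Cr is the cathode and Mg²⁺/Mg the anode, E°cell = E°(Cr²⁺/Cr) − E°(Mg²⁺/Mg).
So E°(Cr²⁺/Cr) = E°cell + E°(Mg²⁺/Mg) = +1.461 + (-2.37) = -0.91 V.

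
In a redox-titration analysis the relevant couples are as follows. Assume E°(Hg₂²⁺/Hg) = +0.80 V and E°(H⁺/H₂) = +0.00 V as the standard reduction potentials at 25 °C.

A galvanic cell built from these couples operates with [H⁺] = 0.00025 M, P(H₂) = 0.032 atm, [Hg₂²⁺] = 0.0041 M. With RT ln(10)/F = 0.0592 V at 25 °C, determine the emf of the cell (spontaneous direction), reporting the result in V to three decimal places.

+0.898 V

Hg₂²⁺/Hg is the cathode (higher E°), H⁺/H₂ the anode: E°cell = +0.80 − (+0.00) = +0.80 V, n = 2.
Overall: Hg₂²⁺(aq) + H₂(g) → 2 Hg(l) + 2 H⁺(aq)
Q = [H⁺]^2 / ([Hg₂²⁺]·P(H₂)); log Q = -3.322.
E = E° − (0.0592/n) log Q = +0.80 − (0.0592/2)(-3.322) = +0.898 V.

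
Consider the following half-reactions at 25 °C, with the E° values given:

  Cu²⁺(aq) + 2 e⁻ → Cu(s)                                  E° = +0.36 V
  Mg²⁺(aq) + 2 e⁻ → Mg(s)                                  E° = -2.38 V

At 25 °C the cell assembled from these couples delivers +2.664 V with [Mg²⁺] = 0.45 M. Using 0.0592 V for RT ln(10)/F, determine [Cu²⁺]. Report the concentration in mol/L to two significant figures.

Cu²⁺/Cu is the cathode, Mg²⁺/Mg the anode: E°cell = +2.74 V, n = 2.
Overall reaction: Cu²⁺(aq) + Mg(s) → Cu(s) + Mg²⁺(aq); Q = [Mg²⁺]^1/[Cu²⁺]^1.
From E = E° − (0.0592/n) log Q: log Q = (E° − E)·n/0.0592 = (+2.74 − (+2.664))·2/0.0592 = 2.5676.
So 1·log[Cu²⁺] = 1·log(0.45) − log Q = -0.3468 − (2.5676) = -2.9144; [Cu²⁺] = 10^(-2.9144) ≈ 0.0012 M.

0.0012 M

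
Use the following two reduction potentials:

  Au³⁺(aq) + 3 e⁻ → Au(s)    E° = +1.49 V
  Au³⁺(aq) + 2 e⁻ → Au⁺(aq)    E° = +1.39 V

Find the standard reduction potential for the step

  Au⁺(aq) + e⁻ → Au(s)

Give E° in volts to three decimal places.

Sequential free energies add, so n₃E°₃ = n₁E°₁ + n₂E°₂.
With n₃ = 3, and the known step contributing 2×(+1.39) V, the unknown satisfies 1·E° = 3×(+1.49) − 2×(+1.39) = +1.690.
E° = +1.690 / 1 = +1.690 V.

+1.690 V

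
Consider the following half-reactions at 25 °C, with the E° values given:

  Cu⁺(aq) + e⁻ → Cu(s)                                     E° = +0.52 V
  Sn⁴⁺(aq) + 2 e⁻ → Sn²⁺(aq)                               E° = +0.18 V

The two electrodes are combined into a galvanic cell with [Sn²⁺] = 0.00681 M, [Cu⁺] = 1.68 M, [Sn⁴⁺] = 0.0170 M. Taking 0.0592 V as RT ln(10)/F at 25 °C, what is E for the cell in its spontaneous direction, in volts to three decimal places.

+0.342 V

Cu⁺/Cu is the cathode (higher E°), Sn⁴⁺/Sn²⁺ the anode: E°cell = +0.52 − (+0.18) = +0.34 V, n = 2.
Overall: 2 Cu⁺(aq) + Sn²⁺(aq) → 2 Cu(s) + Sn⁴⁺(aq)
Q = [Sn⁴⁺] / ([Cu⁺]^2·[Sn²⁺]); log Q = -0.053.
E = E° − (0.0592/n) log Q = +0.34 − (0.0592/2)(-0.053) = +0.342 V.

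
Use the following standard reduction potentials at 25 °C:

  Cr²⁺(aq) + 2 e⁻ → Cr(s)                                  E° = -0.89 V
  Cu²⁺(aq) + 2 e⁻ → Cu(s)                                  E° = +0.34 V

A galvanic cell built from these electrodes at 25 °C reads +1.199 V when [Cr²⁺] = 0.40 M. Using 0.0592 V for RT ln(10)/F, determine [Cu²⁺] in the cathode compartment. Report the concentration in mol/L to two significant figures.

0.036 M

Cu²⁺/Cu is the cathode, Cr²⁺/Cr the anode: E°cell = +1.23 V, n = 2.
Overall reaction: Cu²⁺(aq) + Cr(s) → Cu(s) + Cr²⁺(aq); Q = [Cr²⁺]^1/[Cu²⁺]^1.
From E = E° − (0.0592/n) log Q: log Q = (E° − E)·n/0.0592 = (+1.23 − (+1.199))·2/0.0592 = 1.0473.
So 1·log[Cu²⁺] = 1·log(0.4) − log Q = -0.3979 − (1.0473) = -1.4452; [Cu²⁺] = 10^(-1.4452) ≈ 0.036 M.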